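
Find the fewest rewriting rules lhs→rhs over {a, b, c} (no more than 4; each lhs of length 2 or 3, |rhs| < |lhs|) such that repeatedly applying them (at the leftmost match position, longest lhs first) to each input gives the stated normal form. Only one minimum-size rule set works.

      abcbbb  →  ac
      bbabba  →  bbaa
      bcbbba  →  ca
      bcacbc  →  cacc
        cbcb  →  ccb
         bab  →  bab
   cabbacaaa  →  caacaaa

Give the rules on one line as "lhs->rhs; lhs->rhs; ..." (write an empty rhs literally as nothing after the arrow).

abb->a; bbb->; bc->c

  | abcbbb => acbbb => ac
  | bbabba => bbaa
  | bcbbba => cbbba => ca
  | bcacbc => cacbc => cacc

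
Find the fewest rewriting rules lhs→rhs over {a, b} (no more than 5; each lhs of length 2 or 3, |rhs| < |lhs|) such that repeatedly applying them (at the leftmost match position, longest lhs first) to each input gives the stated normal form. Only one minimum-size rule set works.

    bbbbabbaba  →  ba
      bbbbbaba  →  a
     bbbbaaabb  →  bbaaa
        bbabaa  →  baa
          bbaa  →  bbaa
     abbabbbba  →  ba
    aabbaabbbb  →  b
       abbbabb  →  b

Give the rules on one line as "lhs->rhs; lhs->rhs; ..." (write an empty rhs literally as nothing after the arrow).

ab->a; aba->b; bab->; bbb->b

  | bbbbabbaba => bbabbaba => bbaba => ba
  | bbbbbaba => bbbaba => baba => a
  | bbbbaaabb => bbaaabb => bbaaab => bbaaa
  | bbabaa => baa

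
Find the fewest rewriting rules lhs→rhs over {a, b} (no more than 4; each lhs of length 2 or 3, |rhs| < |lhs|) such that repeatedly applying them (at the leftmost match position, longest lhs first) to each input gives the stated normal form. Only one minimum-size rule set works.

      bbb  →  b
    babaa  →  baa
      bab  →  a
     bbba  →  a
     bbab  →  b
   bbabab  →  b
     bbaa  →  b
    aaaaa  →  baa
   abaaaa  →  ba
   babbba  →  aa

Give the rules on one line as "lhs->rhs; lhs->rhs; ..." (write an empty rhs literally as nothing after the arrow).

aaa->b; ab->b; aba->a; bb->a

  | bbb => ab => b
  | babaa => baa
  | bab => bb => a
  | bbba => aba => a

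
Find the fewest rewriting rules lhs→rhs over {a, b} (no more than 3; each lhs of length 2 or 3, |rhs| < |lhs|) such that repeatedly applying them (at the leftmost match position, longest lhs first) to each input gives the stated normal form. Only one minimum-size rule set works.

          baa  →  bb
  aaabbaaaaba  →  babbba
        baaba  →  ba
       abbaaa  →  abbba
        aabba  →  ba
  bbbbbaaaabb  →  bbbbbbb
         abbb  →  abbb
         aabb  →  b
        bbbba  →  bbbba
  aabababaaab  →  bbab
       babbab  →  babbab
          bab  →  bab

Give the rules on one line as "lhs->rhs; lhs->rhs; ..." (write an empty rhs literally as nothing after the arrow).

aa->b; aab->; aba->

  | baa => bb
  | aaabbaaaaba => babbaaaaba => babbbaaba => babbba
  | baaba => ba
  | abbaaa => abbba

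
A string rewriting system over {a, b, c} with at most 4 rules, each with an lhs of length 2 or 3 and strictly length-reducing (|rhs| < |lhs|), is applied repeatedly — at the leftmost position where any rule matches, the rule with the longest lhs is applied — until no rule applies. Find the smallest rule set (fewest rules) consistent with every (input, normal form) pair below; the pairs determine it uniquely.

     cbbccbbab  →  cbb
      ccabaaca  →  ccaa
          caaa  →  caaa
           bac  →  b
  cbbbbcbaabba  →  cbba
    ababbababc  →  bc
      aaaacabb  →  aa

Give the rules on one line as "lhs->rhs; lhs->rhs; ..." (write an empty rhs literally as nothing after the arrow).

ab->; ac->; bbc->a

  | cbbccbbab => cacbbab => cbbab => cbb
  | ccabaaca => ccaaca => ccaa
  | caaa
  | bac => b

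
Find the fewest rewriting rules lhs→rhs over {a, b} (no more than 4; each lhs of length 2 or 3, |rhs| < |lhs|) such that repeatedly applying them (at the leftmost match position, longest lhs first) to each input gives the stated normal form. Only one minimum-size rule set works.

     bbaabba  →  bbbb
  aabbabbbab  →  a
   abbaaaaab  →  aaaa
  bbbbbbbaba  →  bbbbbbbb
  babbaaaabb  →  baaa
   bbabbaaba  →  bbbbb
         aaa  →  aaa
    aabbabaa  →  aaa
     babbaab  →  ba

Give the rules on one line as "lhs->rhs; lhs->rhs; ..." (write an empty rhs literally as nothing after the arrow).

ab->; abb->ab; bba->bb

  | bbaabba => bbabba => bbbba => bbbb
  | aabbabbbab => aababbbab => aabbbab => aabbab => aabab => aab => a
  | abbaaaaab => abaaaaab => aaaaab => aaaa
  | bbbbbbbaba => bbbbbbbba => bbbbbbbb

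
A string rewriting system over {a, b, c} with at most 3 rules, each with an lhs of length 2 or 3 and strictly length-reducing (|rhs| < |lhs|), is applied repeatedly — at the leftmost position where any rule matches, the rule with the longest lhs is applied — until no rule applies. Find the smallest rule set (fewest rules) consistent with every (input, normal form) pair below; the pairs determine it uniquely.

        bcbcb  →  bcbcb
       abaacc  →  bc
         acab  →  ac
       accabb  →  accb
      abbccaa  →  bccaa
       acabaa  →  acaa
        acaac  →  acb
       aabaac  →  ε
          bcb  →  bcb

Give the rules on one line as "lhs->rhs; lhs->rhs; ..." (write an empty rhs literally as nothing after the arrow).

aac->b; ab->

  | bcbcb
  | abaacc => aacc => bc
  | acab => ac
  | accabb => accb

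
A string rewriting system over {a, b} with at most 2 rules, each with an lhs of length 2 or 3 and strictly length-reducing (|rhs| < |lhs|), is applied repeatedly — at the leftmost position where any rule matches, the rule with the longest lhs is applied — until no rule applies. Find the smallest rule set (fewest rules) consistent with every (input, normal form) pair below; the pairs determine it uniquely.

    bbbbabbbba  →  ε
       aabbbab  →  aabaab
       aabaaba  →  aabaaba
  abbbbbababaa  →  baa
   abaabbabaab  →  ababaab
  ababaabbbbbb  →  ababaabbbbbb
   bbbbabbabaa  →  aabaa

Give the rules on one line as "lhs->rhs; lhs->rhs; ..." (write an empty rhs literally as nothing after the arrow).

aaa->; bba->aa

  | bbbbabbbba => bbaabbbba => aaabbbba => bbbba => bbaa => aaa => ε
  | aabbbab => aabaab
  | aabaaba
  | abbbbbababaa => abbbaababaa => abaaababaa => abbabaa => aaabaa => baa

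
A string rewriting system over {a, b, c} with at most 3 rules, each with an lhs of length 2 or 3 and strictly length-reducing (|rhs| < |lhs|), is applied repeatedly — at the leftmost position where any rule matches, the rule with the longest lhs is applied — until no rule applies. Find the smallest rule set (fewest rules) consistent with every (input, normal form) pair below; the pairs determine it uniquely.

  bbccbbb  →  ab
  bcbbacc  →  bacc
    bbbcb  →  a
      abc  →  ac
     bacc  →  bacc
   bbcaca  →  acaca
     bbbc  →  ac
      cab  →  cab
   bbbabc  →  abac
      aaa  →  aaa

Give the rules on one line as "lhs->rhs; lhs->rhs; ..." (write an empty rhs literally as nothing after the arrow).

  | bbccbbb => accbbb => acbb => ab
  | bcbbacc => cbbacc => bacc
  | bbbcb => abcb => acb => a
  | abc => ac

bb->a; bc->c; cb->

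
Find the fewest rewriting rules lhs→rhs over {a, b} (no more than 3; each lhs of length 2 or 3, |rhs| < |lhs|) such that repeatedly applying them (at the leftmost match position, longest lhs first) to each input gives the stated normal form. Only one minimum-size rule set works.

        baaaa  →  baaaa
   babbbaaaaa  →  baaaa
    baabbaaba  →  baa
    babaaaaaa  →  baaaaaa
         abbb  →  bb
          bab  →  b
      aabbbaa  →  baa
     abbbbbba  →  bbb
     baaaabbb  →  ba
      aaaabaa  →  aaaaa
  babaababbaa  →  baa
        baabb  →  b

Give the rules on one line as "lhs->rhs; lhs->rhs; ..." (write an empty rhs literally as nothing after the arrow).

  | baaaa
  | babbbaaaaa => bbbaaaaa => baaaa
  | baabbaaba => babaaba => baaba => baa
  | babaaaaaa => baaaaaa

ab->; bba->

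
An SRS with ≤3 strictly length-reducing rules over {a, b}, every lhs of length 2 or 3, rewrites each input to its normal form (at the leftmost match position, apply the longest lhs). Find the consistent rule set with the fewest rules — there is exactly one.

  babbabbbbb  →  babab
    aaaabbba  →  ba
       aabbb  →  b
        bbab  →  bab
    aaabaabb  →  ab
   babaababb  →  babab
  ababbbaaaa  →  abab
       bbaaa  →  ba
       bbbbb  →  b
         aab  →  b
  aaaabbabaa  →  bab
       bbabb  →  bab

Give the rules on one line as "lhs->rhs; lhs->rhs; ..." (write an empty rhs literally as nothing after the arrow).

  | babbabbbbb => bababbbbb => bababbbb => bababbb => bababb => babab
  | aaaabbba => aabbba => bbba => bba => ba
  | aabbb => bbb => bb => b
  | bbab => bab

aa->; bb->b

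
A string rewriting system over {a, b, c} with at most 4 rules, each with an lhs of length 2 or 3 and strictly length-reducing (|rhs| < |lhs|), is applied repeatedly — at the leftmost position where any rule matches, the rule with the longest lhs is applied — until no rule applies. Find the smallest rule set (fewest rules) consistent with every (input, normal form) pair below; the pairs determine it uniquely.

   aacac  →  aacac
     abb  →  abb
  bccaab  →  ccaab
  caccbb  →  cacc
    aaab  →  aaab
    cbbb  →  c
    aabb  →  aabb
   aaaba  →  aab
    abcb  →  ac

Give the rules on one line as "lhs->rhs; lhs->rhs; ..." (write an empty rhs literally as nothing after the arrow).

aba->b; bc->c; cb->c

  | aacac
  | abb
  | bccaab => ccaab
  | caccbb => caccb => cacc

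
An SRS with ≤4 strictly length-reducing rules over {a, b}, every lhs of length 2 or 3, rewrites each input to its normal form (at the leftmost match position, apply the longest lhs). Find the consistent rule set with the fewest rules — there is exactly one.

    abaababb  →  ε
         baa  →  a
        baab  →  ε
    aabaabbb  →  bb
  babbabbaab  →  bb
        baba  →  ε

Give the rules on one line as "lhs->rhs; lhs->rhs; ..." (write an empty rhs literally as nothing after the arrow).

aaa->a; ab->; ba->

  | abaababb => aababb => aabb => ab => ε
  | baa => a
  | baab => ab => ε
  | aabaabbb => aaabbb => abbb => bb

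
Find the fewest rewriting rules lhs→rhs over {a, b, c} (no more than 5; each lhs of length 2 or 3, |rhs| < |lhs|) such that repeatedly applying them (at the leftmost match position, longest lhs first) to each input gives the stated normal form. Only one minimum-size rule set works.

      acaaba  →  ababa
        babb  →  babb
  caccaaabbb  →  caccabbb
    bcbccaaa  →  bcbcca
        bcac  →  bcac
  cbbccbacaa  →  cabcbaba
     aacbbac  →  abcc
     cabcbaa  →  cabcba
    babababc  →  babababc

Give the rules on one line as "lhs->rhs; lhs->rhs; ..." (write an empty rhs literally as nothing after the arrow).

aa->a; aca->ab; bba->ac; bbc->ab

  | acaaba => ababa
  | babb
  | caccaaabbb => caccaabbb => caccabbb
  | bcbccaaa => bcbccaa => bcbcca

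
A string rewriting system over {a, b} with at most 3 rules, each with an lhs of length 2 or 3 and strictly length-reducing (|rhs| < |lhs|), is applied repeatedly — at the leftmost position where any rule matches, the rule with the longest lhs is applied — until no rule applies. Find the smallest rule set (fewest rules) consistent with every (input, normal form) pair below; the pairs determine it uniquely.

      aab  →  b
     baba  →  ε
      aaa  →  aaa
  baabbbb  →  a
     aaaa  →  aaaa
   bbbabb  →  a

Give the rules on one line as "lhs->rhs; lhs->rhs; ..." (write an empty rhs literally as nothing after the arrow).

  | aab => ab => b
  | baba => ba => ε
  | aaa
  | baabbbb => abbbb => bbbb => abb => bb => a

ab->b; ba->; bb->a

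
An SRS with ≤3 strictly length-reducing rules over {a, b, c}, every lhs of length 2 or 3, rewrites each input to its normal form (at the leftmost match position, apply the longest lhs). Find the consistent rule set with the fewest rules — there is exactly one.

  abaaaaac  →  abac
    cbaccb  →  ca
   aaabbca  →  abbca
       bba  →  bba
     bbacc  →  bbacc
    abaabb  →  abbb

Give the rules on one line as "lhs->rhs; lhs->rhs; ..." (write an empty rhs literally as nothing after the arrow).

  | abaaaaac => abaaac => abac
  | cbaccb => aaccb => ccb => ca
  | aaabbca => abbca
  | bba

aa->; cb->a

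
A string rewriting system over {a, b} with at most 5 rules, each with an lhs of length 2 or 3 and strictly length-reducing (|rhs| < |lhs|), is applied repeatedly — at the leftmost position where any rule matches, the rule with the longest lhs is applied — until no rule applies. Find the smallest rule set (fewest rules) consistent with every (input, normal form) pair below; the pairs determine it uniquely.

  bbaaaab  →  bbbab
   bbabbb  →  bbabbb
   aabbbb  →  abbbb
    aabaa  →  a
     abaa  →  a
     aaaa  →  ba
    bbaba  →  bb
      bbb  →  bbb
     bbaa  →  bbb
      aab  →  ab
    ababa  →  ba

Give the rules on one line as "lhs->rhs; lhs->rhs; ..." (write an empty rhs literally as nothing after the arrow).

  | bbaaaab => bbbab
  | bbabbb
  | aabbbb => abbbb
  | aabaa => abaa => a

aa->b; aaa->b; aab->ab; aba->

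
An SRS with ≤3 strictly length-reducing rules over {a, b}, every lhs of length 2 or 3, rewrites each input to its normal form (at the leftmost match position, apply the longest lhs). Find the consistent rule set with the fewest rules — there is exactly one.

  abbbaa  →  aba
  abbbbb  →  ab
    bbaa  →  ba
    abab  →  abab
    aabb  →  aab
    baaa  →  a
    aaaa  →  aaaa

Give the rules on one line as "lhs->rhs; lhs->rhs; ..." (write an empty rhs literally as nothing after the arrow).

  | abbbaa => abbaa => aba
  | abbbbb => abbbb => abbb => abb => ab
  | bbaa => ba
  | abab

baa->; bb->b; bba->b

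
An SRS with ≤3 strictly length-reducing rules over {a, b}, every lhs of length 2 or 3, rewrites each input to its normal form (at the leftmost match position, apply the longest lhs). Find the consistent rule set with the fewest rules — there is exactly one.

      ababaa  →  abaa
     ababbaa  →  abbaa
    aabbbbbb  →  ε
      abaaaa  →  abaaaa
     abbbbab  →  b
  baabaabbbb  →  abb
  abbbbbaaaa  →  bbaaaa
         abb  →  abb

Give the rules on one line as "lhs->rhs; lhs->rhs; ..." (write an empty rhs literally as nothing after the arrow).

aab->; bab->b; bbb->ab

  | ababaa => abaa
  | ababbaa => abbaa
  | aabbbbbb => bbbbb => abbb => aab => ε
  | abaaaa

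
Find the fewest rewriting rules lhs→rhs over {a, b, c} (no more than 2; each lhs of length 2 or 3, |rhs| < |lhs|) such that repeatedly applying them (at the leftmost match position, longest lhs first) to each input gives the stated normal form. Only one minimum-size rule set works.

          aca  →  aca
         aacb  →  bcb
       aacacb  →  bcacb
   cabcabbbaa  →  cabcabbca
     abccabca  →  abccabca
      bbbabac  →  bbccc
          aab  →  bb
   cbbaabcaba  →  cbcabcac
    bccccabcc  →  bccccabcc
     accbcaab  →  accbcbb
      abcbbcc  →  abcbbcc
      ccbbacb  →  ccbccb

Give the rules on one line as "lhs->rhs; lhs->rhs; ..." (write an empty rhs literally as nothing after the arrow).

aa->b; ba->c

  | aca
  | aacb => bcb
  | aacacb => bcacb
  | cabcabbbaa => cabcabbca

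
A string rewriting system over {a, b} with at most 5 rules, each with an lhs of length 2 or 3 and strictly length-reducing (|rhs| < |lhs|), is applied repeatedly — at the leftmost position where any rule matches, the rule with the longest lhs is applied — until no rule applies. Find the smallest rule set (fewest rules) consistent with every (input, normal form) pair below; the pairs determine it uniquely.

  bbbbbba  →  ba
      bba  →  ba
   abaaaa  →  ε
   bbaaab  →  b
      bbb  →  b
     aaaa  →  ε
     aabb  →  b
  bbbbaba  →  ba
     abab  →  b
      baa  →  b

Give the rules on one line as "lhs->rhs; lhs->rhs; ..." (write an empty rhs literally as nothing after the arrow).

  | bbbbbba => bbbbba => bbbba => bbba => bba => ba
  | bba => ba
  | abaaaa => aaaa => aa => ε
  | bbaaab => baaab => bab => bb => b

aa->; ab->b; aba->a; bb->b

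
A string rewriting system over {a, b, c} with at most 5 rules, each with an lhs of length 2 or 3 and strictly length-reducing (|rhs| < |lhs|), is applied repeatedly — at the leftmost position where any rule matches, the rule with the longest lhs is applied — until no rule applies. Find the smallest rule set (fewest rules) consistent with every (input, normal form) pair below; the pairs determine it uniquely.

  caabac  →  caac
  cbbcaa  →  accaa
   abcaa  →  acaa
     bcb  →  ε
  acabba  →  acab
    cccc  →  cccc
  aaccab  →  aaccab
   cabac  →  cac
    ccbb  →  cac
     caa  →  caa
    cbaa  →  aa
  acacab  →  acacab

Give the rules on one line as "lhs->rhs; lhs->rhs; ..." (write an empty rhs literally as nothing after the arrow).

  | caabac => caac
  | cbbcaa => accaa
  | abcaa => acaa
  | bcb => cb => ε

ba->; bc->c; cb->; cbb->ac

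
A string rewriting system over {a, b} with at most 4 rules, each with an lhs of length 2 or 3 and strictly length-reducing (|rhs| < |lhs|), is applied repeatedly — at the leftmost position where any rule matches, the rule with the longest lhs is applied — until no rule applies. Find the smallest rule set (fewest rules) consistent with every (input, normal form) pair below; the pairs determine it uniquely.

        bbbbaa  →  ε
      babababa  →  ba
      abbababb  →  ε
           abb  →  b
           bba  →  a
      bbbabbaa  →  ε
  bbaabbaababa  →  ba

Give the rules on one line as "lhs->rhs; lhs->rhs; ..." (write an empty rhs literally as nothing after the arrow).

aa->; ab->; bb->

  | bbbbaa => bbaa => aa => ε
  | babababa => bababa => baba => ba
  | abbababb => bababb => babb => bb => ε
  | abb => b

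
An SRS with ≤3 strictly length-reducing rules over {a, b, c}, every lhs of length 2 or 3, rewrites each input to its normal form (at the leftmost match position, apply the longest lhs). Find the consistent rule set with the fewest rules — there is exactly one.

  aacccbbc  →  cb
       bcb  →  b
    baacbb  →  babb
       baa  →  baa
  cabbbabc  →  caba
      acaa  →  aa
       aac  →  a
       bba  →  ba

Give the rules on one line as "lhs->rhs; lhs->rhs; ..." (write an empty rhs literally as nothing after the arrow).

ac->; bba->ba; bc->

  | aacccbbc => accbbc => cbbc => cb
  | bcb => b
  | baacbb => babb
  | baa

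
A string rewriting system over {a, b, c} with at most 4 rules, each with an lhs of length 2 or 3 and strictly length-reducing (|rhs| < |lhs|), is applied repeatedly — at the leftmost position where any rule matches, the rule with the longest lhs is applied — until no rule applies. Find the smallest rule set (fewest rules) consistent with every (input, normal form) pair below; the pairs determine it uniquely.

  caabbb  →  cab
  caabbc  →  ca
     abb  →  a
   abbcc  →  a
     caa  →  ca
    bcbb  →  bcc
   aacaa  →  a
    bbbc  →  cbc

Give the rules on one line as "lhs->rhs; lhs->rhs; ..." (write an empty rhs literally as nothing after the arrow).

aa->a; ac->a; bb->c

  | caabbb => cabbb => cacb => cab
  | caabbc => cabbc => cacc => cac => ca
  | abb => ac => a
  | abbcc => accc => acc => ac => a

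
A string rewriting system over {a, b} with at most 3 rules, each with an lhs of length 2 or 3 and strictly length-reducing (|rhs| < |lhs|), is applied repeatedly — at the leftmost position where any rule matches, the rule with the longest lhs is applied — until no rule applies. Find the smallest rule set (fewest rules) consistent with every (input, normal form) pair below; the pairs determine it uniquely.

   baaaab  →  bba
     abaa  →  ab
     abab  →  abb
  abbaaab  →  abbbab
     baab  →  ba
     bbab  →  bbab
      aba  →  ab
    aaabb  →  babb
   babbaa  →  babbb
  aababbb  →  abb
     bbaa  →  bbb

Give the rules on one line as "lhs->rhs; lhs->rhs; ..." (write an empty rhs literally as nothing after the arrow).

aa->b; aab->a; aba->ab

  | baaaab => bbaab => bba
  | abaa => aba => ab
  | abab => abb
  | abbaaab => abbbab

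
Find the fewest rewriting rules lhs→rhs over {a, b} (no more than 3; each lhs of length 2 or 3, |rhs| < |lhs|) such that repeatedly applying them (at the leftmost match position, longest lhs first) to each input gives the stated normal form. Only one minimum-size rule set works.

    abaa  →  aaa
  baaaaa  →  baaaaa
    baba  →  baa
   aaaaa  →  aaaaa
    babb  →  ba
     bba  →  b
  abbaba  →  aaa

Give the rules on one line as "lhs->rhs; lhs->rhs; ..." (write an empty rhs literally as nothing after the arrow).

ab->a; bba->b

  | abaa => aaa
  | baaaaa
  | baba => baa
  | aaaaa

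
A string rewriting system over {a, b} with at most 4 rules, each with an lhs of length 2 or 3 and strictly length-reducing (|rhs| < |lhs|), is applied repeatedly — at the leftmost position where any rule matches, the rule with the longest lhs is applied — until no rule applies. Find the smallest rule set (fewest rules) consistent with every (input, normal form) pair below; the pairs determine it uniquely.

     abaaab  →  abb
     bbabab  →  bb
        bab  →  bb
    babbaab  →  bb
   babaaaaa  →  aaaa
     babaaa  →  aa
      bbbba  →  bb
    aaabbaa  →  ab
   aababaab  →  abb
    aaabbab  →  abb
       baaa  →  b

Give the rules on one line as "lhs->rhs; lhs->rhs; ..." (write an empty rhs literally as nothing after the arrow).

aab->; ba->b; bba->

  | abaaab => abaab => abab => abb
  | bbabab => bab => bb
  | bab => bb
  | babbaab => bbbaab => bab => bb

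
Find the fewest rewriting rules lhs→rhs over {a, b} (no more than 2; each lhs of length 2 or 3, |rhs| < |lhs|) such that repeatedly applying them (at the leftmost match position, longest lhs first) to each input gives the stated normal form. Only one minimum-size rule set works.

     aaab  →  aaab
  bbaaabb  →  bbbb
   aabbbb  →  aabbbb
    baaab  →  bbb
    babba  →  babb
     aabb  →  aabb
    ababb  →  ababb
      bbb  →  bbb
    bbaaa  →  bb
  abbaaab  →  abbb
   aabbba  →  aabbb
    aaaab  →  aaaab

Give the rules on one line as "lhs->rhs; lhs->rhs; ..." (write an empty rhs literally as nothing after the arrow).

  | aaab
  | bbaaabb => bbaabb => bbabb => bbbb
  | aabbbb
  | baaab => bbab => bbb

baa->bb; bba->bb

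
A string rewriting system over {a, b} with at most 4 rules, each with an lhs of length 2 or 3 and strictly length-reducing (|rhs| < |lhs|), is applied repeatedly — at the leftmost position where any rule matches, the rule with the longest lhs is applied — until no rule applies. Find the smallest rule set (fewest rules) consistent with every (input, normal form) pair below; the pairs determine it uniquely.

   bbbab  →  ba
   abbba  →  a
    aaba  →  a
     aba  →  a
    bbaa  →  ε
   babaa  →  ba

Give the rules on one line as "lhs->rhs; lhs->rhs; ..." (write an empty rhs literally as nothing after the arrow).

  | bbbab => bab => ba
  | abbba => abba => aba => aa => a
  | aaba => aba => aa => a
  | aba => aa => a

aa->a; ab->a; bb->; bba->bb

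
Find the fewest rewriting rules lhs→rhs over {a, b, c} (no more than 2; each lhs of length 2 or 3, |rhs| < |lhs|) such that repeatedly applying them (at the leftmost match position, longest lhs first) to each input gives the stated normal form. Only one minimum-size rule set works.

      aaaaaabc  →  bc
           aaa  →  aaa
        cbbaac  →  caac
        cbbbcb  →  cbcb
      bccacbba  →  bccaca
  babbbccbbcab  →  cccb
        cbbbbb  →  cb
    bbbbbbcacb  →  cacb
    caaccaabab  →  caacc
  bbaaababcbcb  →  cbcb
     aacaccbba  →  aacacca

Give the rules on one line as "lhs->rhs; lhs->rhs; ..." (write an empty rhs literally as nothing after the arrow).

  | aaaaaabc => aaaaabc => aaaabc => aaabc => aabc => abc => bc
  | aaa
  | cbbaac => caac
  | cbbbcb => cbcb

ab->b; bb->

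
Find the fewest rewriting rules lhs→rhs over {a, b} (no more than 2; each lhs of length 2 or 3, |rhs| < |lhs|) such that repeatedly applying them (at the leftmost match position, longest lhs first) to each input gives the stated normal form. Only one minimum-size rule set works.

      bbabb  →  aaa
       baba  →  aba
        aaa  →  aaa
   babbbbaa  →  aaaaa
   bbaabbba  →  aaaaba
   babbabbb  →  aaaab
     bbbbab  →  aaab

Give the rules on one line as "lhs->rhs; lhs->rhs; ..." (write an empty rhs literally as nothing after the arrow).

  | bbabb => aabb => aaa
  | baba => aba
  | aaa
  | babbbbaa => abbbbaa => aabbaa => aaaaa

bab->ab; bb->a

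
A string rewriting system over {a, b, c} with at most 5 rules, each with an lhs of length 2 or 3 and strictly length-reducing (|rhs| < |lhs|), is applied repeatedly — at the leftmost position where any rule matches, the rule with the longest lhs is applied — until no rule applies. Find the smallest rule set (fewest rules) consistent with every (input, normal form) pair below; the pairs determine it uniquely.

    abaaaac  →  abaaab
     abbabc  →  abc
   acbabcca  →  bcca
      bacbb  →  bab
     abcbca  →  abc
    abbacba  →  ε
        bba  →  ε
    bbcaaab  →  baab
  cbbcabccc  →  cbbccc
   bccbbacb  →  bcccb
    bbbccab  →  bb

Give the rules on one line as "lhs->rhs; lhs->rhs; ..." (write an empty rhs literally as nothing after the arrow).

  | abaaaac => abaaab
  | abbabc => abc
  | acbabcca => bbabcca => bcca
  | bacbb => bbbb => bab

ac->b; bba->; bbb->ba; bca->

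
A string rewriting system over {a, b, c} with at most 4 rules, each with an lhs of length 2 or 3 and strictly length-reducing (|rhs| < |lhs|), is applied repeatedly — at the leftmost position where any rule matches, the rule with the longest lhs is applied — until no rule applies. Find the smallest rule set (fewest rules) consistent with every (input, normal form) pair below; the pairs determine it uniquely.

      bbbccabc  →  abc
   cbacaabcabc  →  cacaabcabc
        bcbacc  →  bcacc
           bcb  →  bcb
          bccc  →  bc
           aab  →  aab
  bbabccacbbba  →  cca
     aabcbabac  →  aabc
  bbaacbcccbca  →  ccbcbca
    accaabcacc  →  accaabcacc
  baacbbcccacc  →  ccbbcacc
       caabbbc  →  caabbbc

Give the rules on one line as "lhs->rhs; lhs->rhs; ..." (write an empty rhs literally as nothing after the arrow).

aac->cc; ba->a; bcc->b

  | bbbccabc => bbbabc => bbabc => babc => abc
  | cbacaabcabc => cacaabcabc
  | bcbacc => bcacc
  | bcb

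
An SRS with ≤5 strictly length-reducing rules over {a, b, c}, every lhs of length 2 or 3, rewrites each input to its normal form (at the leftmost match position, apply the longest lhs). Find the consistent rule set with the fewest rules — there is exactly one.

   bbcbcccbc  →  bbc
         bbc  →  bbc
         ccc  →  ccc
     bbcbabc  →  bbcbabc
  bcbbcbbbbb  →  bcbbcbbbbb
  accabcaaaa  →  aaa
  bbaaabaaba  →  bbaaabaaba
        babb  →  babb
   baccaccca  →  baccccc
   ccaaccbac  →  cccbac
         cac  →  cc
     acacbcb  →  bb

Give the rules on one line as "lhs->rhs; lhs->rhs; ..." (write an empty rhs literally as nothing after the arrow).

acb->bb; ca->c; caa->; cbc->

  | bbcbcccbc => bbccbc => bbc
  | bbc
  | ccc
  | bbcbabc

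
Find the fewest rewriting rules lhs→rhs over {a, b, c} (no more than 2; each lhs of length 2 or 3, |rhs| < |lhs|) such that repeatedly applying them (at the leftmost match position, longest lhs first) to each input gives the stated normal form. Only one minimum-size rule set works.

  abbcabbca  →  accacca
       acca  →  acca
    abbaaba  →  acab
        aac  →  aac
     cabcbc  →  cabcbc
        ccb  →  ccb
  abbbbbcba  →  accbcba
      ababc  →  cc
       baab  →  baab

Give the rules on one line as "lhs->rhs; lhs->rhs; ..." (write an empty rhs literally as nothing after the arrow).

  | abbcabbca => accabbca => accacca
  | acca
  | abbaaba => acaaba => acab
  | aac

aba->b; bb->c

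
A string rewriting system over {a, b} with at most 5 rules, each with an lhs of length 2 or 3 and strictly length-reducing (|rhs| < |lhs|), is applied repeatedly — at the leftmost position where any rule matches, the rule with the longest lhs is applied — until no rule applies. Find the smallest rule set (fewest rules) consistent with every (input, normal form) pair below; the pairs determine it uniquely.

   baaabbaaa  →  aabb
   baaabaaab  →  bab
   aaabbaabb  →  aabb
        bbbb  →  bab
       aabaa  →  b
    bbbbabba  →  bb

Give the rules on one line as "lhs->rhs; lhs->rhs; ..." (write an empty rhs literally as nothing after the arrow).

  | baaabbaaa => aabbaaa => aabbaa => aabba => aabb
  | baaabaaab => aabaaab => abaab => bab
  | aaabbaabb => aaabbabb => aaabbbb => aaabab => aabb
  | bbbb => bab

aba->b; baa->a; bba->bb; bbb->ba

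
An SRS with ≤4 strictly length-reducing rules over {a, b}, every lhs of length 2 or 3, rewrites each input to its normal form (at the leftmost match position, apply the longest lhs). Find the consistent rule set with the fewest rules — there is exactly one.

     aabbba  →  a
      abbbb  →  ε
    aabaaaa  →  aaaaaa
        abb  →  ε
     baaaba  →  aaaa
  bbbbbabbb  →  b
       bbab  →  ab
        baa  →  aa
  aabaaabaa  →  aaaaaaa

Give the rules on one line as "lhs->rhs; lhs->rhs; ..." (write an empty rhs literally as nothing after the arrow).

  | aabbba => abbba => bbba => ba => a
  | abbbb => bbbb => bb => ε
  | aabaaaa => aaaaaa
  | abb => bb => ε

abb->bb; ba->a; bb->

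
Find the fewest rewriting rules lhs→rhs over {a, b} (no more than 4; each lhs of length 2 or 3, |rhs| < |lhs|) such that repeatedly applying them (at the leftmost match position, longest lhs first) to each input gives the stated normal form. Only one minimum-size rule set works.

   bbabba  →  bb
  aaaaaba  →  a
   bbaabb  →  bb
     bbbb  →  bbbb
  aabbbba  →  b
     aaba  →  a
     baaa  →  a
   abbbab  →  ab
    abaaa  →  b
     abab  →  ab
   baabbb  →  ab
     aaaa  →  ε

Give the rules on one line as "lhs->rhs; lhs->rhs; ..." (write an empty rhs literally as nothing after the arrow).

  | bbabba => bbba => bb
  | aaaaaba => baaba => aba => a
  | bbaabb => babb => bb
  | bbbb

aa->a; aaa->b; abb->aa; ba->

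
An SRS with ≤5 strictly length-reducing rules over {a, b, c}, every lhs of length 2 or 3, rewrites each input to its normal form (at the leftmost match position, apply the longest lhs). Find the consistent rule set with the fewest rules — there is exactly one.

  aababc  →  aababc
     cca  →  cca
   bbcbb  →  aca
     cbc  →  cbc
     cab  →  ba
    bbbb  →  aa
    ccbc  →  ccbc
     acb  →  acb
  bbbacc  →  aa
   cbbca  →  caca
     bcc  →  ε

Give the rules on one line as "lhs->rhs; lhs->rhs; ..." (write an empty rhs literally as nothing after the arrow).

  | aababc
  | cca
  | bbcbb => acbb => aca
  | cbc

acc->b; bb->a; bcc->; cab->ba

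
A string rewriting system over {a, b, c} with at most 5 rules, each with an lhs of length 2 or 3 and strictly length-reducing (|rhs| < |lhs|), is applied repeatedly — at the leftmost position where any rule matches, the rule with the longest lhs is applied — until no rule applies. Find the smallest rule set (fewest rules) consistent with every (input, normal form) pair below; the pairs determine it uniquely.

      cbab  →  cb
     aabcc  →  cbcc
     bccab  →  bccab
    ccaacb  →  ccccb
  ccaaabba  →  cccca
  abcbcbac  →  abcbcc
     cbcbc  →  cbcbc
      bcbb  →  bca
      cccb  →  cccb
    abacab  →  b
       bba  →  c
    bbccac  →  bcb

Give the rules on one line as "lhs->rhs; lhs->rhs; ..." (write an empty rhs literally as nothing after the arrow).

aa->c; ac->b; ba->; bb->a

  | cbab => cb
  | aabcc => cbcc
  | bccab
  | ccaacb => ccccb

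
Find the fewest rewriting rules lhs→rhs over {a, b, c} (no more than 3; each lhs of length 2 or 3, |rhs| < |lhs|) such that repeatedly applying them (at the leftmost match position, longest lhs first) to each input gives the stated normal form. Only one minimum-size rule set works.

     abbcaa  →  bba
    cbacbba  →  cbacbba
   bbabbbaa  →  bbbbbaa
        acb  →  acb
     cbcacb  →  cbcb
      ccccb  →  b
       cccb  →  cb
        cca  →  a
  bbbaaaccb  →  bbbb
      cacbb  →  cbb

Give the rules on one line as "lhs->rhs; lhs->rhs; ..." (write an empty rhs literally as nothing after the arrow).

ab->b; ca->; cc->

  | abbcaa => bbcaa => bba
  | cbacbba
  | bbabbbaa => bbbbbaa
  | acb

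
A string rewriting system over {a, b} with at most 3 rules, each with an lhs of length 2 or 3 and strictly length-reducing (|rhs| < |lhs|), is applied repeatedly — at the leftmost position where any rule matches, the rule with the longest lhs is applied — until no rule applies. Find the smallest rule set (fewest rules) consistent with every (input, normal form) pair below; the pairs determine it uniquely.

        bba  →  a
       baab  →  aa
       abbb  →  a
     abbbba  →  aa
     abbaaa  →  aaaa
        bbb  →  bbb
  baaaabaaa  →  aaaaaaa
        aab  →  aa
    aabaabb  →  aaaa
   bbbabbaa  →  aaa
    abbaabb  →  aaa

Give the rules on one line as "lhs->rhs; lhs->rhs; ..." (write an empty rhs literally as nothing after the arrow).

ab->a; ba->a

  | bba => ba => a
  | baab => aab => aa
  | abbb => abb => ab => a
  | abbbba => abbba => abba => aba => aa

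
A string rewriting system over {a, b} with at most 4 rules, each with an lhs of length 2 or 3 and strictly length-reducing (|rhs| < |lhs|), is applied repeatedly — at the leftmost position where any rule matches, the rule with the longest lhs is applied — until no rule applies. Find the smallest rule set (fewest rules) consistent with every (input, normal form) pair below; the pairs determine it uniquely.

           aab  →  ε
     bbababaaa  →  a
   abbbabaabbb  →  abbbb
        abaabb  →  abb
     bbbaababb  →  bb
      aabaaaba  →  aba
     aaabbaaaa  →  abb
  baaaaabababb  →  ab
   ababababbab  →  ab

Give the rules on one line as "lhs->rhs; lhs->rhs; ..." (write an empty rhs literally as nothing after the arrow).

  | aab => ε
  | bbababaaa => baaabaaa => babaaa => aaaaa => aaa => a
  | abbbabaabbb => abbaaaabbb => abbaabbb => abbbb
  | abaabb => abb

aa->; aab->; bab->aa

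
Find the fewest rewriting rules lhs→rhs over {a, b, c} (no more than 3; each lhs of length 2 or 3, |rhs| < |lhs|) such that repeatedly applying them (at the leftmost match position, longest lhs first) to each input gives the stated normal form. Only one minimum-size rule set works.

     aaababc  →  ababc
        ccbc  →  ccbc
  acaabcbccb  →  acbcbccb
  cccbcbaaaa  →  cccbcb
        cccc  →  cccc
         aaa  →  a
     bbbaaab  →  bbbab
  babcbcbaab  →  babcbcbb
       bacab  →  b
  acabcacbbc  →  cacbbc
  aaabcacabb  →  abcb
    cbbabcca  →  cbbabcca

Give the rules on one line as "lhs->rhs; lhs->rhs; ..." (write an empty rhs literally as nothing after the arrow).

  | aaababc => ababc
  | ccbc
  | acaabcbccb => acbcbccb
  | cccbcbaaaa => cccbcbaa => cccbcb

aa->; cab->a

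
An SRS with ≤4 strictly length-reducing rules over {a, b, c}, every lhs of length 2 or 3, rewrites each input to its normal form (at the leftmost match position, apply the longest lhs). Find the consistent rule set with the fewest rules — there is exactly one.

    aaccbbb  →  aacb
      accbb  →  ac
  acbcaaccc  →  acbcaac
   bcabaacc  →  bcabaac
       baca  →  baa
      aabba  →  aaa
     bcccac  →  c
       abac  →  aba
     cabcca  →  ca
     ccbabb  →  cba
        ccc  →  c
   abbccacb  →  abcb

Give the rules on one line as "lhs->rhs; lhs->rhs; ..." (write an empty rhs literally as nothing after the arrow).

bac->ba; bb->; cc->c; cca->b

  | aaccbbb => aacbbb => aacb
  | accbb => acbb => ac
  | acbcaaccc => acbcaacc => acbcaac
  | bcabaacc => bcabaac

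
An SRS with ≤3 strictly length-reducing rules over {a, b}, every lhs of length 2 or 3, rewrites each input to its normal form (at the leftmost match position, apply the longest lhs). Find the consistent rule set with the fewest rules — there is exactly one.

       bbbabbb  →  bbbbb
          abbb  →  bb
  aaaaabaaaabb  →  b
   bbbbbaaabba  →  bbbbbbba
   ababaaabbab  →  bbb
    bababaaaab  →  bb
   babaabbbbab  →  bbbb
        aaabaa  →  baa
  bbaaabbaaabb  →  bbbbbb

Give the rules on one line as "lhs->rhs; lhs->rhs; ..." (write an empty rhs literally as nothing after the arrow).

aaa->; ab->; aba->

  | bbbabbb => bbbbb
  | abbb => bb
  | aaaaabaaaabb => aabaaaabb => aaaabb => abb => b
  | bbbbbaaabba => bbbbbbba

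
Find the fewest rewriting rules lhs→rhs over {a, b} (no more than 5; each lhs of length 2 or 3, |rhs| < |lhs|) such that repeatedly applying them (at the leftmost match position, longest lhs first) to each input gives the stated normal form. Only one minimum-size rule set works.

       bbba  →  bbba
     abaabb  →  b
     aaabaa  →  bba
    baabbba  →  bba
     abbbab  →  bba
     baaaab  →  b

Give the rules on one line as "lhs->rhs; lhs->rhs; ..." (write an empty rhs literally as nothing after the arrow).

aa->a; aaa->ab; ab->b; bab->a

  | bbba
  | abaabb => baabb => babb => ab => b
  | aaabaa => abbaa => bbaa => bba
  | baabbba => babbba => abba => bba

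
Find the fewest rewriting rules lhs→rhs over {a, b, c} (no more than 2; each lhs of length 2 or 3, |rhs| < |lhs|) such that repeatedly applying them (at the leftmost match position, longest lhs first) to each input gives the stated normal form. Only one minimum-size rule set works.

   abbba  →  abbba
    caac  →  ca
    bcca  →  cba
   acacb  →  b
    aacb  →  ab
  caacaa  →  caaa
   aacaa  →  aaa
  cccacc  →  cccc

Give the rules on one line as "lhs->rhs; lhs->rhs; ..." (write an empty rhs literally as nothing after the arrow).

ac->; bcc->cb

  | abbba
  | caac => ca
  | bcca => cba
  | acacb => acb => b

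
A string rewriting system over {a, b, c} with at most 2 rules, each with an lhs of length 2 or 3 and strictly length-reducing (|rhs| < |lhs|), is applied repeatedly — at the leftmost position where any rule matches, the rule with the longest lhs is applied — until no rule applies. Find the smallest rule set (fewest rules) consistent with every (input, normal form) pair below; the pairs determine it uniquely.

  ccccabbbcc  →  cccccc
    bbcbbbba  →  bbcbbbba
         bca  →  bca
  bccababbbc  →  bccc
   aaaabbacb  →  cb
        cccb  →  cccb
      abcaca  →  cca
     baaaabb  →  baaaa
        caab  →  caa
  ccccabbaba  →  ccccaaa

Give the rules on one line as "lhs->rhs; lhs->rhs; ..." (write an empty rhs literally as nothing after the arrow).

ab->a; ac->c

  | ccccabbbcc => ccccabbcc => ccccabcc => ccccacc => cccccc
  | bbcbbbba
  | bca
  | bccababbbc => bccaabbbc => bccaabbc => bccaabc => bccaac => bccac => bccc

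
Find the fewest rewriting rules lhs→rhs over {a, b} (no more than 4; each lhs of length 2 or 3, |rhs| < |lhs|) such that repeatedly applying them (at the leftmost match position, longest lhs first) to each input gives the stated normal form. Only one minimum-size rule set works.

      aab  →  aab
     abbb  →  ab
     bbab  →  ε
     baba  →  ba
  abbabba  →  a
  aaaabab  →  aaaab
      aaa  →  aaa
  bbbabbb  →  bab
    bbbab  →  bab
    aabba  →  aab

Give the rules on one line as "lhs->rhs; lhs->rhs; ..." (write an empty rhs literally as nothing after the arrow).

aba->a; bb->; bba->b

  | aab
  | abbb => ab
  | bbab => bb => ε
  | baba => ba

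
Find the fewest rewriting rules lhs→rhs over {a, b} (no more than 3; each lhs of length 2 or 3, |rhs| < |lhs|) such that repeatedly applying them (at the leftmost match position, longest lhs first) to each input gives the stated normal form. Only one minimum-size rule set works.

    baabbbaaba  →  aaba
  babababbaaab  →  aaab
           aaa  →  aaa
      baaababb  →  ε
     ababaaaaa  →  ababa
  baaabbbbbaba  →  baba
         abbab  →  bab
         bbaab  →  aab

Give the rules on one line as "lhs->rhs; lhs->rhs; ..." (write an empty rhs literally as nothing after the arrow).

  | baabbbaaba => bbbbaaba => bbaaba => aaba
  | babababbaaab => bababbaaab => babbaaab => bbaaab => aaab
  | aaa
  | baaababb => bababb => babb => bb => ε

abb->b; baa->b; bb->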